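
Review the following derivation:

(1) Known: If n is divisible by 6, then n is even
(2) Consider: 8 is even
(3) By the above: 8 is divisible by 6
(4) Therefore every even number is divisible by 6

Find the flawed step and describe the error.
Step 3: By the above: 8 is divisible by 6

Step 3 commits the fallacy of affirming the consequent. The known fact 'divisible by 6 → even' does NOT imply 'even → divisible by 6'. That would be the converse, which is false. For example, 8 is even but 8 ÷ 6 = 1.33, which is not an integer.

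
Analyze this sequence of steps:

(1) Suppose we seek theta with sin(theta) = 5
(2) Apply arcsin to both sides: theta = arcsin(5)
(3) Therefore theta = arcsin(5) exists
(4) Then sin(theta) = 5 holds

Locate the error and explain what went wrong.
Step 2: Apply arcsin to both sides: theta = arcsin(5)

Step 2 applies arcsin to 5. However, arcsin(x) is only defined for x in [-1, 1] because sin(theta) can only produce values in that range. Since |5| > 1, arcsin(5) is undefined. There is no angle whose sine equals 5.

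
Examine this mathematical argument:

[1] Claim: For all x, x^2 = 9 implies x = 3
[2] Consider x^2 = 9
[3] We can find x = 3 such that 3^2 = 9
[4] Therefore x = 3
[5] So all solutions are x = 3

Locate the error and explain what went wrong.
Step 4: Therefore x = 3

Step 4 incorrectly concludes that x = 3 is the only solution. The proof shows that x = 3 is A solution (existence), but does not show it is the ONLY solution (uniqueness). In fact, x = -3 is also a solution since (-3)^2 = 9. Finding one solution doesn't prove there are no others.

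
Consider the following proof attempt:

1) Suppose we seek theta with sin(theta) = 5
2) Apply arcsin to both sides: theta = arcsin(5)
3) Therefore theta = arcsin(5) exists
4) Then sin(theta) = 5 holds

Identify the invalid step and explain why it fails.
Step 2: Apply arcsin to both sides: theta = arcsin(5)

Step 2 applies arcsin to 5. However, arcsin(x) is only defined for x in [-1, 1] because sin(theta) can only produce values in that range. Since |5| > 1, arcsin(5) is undefined. There is no angle whose sine equals 5.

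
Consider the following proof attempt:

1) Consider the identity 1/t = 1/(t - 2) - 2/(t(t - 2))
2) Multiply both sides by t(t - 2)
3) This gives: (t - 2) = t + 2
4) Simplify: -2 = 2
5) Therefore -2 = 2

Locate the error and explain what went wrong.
Step 3: This gives: (t - 2) = t + 2

Step 3 makes a sign error when clearing denominators. Multiplying -2/(t(t - 2)) by t(t - 2) gives -2, not +2. The correct result is (t - 2) = t - 2, which is trivially true, not (t - 2) = t + 2. (Step 1 is a valid identity: 1/(t - 2) - 2/(t(t - 2)) = (t - 2)/(t(t - 2)) = 1/t.)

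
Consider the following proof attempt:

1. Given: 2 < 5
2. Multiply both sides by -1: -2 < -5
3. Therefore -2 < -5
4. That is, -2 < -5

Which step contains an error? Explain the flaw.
Step 2: Multiply both sides by -1: -2 < -5

Step 2 multiplies both sides by -1 but fails to reverse the inequality sign. When multiplying (or dividing) an inequality by a negative number, the direction must be reversed. Since 2 < 5, we should get -2 > -5, i.e., -2 > -5.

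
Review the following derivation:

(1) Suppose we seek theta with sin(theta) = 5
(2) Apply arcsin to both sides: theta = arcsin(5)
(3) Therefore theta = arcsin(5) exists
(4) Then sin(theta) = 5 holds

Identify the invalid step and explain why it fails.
Step 2: Apply arcsin to both sides: theta = arcsin(5)

Step 2 applies arcsin to 5. However, arcsin(x) is only defined for x in [-1, 1] because sin(theta) can only produce values in that range. Since |5| > 1, arcsin(5) is undefined. There is no angle whose sine equals 5.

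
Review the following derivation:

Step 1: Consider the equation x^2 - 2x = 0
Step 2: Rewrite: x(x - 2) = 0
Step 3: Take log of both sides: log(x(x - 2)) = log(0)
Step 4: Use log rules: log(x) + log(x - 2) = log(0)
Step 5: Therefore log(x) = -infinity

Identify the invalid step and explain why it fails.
Step 3: Take log of both sides: log(x(x - 2)) = log(0)

Step 3 takes the logarithm of both sides, resulting in log(0) on the right side. The logarithm is only defined for positive numbers; log(0) is undefined (approaches negative infinity). This operation is invalid.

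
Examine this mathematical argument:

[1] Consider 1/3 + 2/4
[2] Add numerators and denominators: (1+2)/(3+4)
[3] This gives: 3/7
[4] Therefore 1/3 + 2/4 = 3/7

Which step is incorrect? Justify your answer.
Step 2: Add numerators and denominators: (1+2)/(3+4)

Step 2 incorrectly adds fractions by separately adding numerators and denominators. This is wrong. The correct method requires a common denominator: 1/3 + 2/4 = (1×4 + 2×3)/(3×4) = 10/12 = 5/6. The method used gives 3/7, which is different.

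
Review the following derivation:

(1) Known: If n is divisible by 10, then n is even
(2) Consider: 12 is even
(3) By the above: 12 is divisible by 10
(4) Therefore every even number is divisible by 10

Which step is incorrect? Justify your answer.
Step 3: By the above: 12 is divisible by 10

Step 3 commits the fallacy of affirming the consequent. The known fact 'divisible by 10 → even' does NOT imply 'even → divisible by 10'. That would be the converse, which is false. For example, 12 is even but 12 ÷ 10 = 1.20, which is not an integer.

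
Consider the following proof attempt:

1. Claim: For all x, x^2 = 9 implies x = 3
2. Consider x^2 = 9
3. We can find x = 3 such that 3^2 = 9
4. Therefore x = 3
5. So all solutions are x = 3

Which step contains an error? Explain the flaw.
Step 4: Therefore x = 3

Step 4 incorrectly concludes that x = 3 is the only solution. The proof shows that x = 3 is A solution (existence), but does not show it is the ONLY solution (uniqueness). In fact, x = -3 is also a solution since (-3)^2 = 9. Finding one solution doesn't prove there are no others.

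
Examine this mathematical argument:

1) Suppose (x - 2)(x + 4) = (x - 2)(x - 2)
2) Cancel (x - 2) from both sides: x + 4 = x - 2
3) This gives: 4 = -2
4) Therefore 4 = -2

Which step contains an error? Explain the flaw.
Step 2: Cancel (x - 2) from both sides: x + 4 = x - 2

Step 2 cancels (x - 2) from both sides. This is only valid if (x - 2) ≠ 0, i.e., x ≠ 2. When x = 2, both sides equal zero regardless of the other factors. The correct approach requires considering x = 2 as a separate case.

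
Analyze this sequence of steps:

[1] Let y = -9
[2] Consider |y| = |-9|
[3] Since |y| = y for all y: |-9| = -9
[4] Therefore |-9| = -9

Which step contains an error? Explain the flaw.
Step 3: Since |y| = y for all y: |-9| = -9

Step 3 incorrectly states that |y| = y for all y. The correct definition is |y| = y when y >= 0, and |y| = -y when y < 0. Since -9 < 0, we have |-9| = -(-9) = 9, not -9.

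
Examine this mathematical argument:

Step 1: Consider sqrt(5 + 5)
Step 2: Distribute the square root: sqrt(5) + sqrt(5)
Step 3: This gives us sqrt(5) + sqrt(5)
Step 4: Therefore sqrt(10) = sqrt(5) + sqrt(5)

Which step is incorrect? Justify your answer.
Step 2: Distribute the square root: sqrt(5) + sqrt(5)

Step 2 incorrectly 'distributes' the square root over addition. The square root function does not distribute: sqrt(a + b) ≠ sqrt(a) + sqrt(b). In fact, sqrt(5 + 5) = sqrt(10) ≈ 3.1623, while sqrt(5) + sqrt(5) ≈ 4.4721.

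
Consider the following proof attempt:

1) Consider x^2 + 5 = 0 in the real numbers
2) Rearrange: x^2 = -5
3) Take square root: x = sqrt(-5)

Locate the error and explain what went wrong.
Step 3: Take square root: x = sqrt(-5)

Step 3 takes the square root of -5, which is negative. In the real number system, the square root of a negative number is undefined. The equation x^2 + 5 = 0 has no real solutions. Square roots of negative numbers only exist in the complex numbers.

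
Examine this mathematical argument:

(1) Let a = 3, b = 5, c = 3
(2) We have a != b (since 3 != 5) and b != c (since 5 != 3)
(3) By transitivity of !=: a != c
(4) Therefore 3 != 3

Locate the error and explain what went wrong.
Step 3: By transitivity of !=: a != c

Step 3 incorrectly applies transitivity to the '!=' relation. Transitivity states: if a R b and b R c, then a R c. However, '!=' is not transitive. Counterexample: 3 != 5 and 5 != 3, but 3 = 3 (both equal 3). Transitivity holds for relations like <, <=, =, but not for !=.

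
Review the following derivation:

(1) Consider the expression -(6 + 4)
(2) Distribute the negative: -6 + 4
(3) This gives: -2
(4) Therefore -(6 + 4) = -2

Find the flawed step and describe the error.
Step 2: Distribute the negative: -6 + 4

Step 2 incorrectly distributes the negative sign. The correct distribution is -(6 + 4) = -6 - 4 = -10. The negative must be applied to both terms, not just the first. The error treats -(6 + 4) as -6 + 4, which equals -2 instead of -10.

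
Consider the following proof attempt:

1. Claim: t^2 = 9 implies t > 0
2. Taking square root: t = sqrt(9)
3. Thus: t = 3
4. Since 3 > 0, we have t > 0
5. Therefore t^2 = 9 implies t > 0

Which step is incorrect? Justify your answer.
Step 2: Taking square root: t = sqrt(9)

Step 2 takes the square root and assumes the positive root only. The equation t^2 = 9 actually has two solutions: t = 3 and t = -3. The proof silently assumes t > 0 without justification, then uses this assumption to conclude t > 0, which is circular. The counterexample t = -3 shows the claim is false.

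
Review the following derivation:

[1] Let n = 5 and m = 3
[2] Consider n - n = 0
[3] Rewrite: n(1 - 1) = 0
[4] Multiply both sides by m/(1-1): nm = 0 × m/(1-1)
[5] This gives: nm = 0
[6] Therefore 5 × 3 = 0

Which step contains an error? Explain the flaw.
Step 4: Multiply both sides by m/(1-1): nm = 0 × m/(1-1)

Step 4 multiplies both sides by m/(1-1). However, 1-1 = 0, so this is multiplication by m/0, which is undefined. We cannot multiply by an undefined expression.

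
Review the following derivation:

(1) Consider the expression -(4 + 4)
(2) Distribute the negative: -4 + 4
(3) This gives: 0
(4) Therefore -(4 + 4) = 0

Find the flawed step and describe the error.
Step 2: Distribute the negative: -4 + 4

Step 2 incorrectly distributes the negative sign. The correct distribution is -(4 + 4) = -4 - 4 = -8. The negative must be applied to both terms, not just the first. The error treats -(4 + 4) as -4 + 4, which equals 0 instead of -8.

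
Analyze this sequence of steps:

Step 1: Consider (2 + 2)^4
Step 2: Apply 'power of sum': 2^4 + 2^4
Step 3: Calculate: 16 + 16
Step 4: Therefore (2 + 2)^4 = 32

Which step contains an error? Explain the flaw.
Step 2: Apply 'power of sum': 2^4 + 2^4

Step 2 incorrectly applies a non-existent rule '(a+b)^n = a^n + b^n'. This is false in general. The correct expansion uses the binomial theorem. The actual value is (2 + 2)^4 = 4^4 = 256, not 32.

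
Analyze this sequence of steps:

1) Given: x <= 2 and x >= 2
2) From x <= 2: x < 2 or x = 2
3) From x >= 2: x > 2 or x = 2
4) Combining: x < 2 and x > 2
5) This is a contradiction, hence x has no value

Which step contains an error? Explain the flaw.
Step 4: Combining: x < 2 and x > 2

Step 4 incorrectly combines the conditions. From x <= 2 and x >= 2, the intersection is x = 2. The error treats the 'or' cases as 'and' requirements. The correct conclusion is that x = 2 is the unique solution, not that no solution exists.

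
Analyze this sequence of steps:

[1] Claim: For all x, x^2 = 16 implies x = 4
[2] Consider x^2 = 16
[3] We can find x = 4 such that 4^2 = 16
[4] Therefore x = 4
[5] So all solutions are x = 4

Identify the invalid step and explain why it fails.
Step 4: Therefore x = 4

Step 4 incorrectly concludes that x = 4 is the only solution. The proof shows that x = 4 is A solution (existence), but does not show it is the ONLY solution (uniqueness). In fact, x = -4 is also a solution since (-4)^2 = 16. Finding one solution doesn't prove there are no others.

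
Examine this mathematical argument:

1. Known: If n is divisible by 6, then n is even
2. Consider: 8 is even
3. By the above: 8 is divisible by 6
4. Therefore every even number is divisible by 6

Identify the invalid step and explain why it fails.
Step 3: By the above: 8 is divisible by 6

Step 3 commits the fallacy of affirming the consequent. The known fact 'divisible by 6 → even' does NOT imply 'even → divisible by 6'. That would be the converse, which is false. For example, 8 is even but 8 ÷ 6 = 1.33, which is not an integer.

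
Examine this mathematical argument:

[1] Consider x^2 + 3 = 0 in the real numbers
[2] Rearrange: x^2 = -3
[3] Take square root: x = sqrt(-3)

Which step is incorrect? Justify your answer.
Step 3: Take square root: x = sqrt(-3)

Step 3 takes the square root of -3, which is negative. In the real number system, the square root of a negative number is undefined. The equation x^2 + 3 = 0 has no real solutions. Square roots of negative numbers only exist in the complex numbers.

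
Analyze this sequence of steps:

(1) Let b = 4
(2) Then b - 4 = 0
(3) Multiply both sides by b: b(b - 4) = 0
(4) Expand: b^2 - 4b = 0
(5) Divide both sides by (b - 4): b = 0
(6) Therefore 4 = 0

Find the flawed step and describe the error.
Step 5: Divide both sides by (b - 4): b = 0

Step 5 divides both sides by (b - 4). However, since b = 4, we have (b - 4) = 0. Division by zero is undefined, making this step invalid.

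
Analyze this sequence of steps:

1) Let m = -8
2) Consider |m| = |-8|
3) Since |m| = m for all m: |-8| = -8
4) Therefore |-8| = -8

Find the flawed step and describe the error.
Step 3: Since |m| = m for all m: |-8| = -8

Step 3 incorrectly states that |m| = m for all m. The correct definition is |m| = m when m >= 0, and |m| = -m when m < 0. Since -8 < 0, we have |-8| = -(-8) = 8, not -8.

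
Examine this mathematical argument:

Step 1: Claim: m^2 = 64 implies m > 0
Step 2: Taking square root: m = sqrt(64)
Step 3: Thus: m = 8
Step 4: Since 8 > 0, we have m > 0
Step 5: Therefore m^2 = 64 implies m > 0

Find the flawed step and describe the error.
Step 2: Taking square root: m = sqrt(64)

Step 2 takes the square root and assumes the positive root only. The equation m^2 = 64 actually has two solutions: m = 8 and m = -8. The proof silently assumes m > 0 without justification, then uses this assumption to conclude m > 0, which is circular. The counterexample m = -8 shows the claim is false.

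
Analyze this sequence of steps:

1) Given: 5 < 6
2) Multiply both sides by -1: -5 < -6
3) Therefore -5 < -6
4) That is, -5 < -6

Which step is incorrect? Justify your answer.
Step 2: Multiply both sides by -1: -5 < -6

Step 2 multiplies both sides by -1 but fails to reverse the inequality sign. When multiplying (or dividing) an inequality by a negative number, the direction must be reversed. Since 5 < 6, we should get -5 > -6, i.e., -5 > -6.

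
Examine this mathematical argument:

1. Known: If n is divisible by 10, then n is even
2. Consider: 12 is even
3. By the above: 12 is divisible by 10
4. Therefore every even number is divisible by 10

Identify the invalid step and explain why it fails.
Step 3: By the above: 12 is divisible by 10

Step 3 commits the fallacy of affirming the consequent. The known fact 'divisible by 10 → even' does NOT imply 'even → divisible by 10'. That would be the converse, which is false. For example, 12 is even but 12 ÷ 10 = 1.20, which is not an integer.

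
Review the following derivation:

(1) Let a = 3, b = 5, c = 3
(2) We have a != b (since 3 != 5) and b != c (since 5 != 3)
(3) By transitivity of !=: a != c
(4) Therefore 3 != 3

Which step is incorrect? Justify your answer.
Step 3: By transitivity of !=: a != c

Step 3 incorrectly applies transitivity to the '!=' relation. Transitivity states: if a R b and b R c, then a R c. However, '!=' is not transitive. Counterexample: 3 != 5 and 5 != 3, but 3 = 3 (both equal 3). Transitivity holds for relations like <, <=, =, but not for !=.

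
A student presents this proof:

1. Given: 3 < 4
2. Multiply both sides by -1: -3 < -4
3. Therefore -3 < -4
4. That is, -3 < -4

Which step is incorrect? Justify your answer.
Step 2: Multiply both sides by -1: -3 < -4

Step 2 multiplies both sides by -1 but fails to reverse the inequality sign. When multiplying (or dividing) an inequality by a negative number, the direction must be reversed. Since 3 < 4, we should get -3 > -4, i.e., -3 > -4.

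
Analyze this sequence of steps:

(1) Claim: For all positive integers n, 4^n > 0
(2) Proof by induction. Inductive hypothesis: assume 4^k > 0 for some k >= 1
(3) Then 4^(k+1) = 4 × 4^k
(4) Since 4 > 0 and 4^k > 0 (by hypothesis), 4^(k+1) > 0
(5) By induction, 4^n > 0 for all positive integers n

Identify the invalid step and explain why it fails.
Step 5: By induction, 4^n > 0 for all positive integers n

Step 5 concludes the proof by induction, but no base case was ever established. A valid induction proof requires: (1) a base case proving 4^1 > 0, and (2) an inductive step showing IF 4^k > 0 THEN 4^(k+1) > 0. Steps 2-4 correctly establish the inductive step, but without the base case the conclusion in step 5 does not follow.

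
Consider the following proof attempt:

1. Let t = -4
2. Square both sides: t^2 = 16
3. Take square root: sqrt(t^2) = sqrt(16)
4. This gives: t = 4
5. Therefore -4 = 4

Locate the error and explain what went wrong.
Step 4: This gives: t = 4

Step 4 incorrectly states that sqrt(t^2) = t. The correct identity is sqrt(t^2) = |t|. Since t = -4 < 0, we have sqrt(t^2) = |-4| = 4, not t = -4.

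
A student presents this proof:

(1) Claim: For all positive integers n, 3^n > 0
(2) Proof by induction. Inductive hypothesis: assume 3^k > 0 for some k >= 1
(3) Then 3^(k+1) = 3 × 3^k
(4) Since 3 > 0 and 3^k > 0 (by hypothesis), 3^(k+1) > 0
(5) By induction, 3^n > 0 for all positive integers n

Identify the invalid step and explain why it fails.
Step 5: By induction, 3^n > 0 for all positive integers n

Step 5 concludes the proof by induction, but no base case was ever established. A valid induction proof requires: (1) a base case proving 3^1 > 0, and (2) an inductive step showing IF 3^k > 0 THEN 3^(k+1) > 0. Steps 2-4 correctly establish the inductive step, but without the base case the conclusion in step 5 does not follow.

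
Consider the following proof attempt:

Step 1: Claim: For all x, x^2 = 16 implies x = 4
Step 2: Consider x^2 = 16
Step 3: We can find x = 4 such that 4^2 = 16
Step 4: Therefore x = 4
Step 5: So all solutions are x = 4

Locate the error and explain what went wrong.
Step 4: Therefore x = 4

Step 4 incorrectly concludes that x = 4 is the only solution. The proof shows that x = 4 is A solution (existence), but does not show it is the ONLY solution (uniqueness). In fact, x = -4 is also a solution since (-4)^2 = 16. Finding one solution doesn't prove there are no others.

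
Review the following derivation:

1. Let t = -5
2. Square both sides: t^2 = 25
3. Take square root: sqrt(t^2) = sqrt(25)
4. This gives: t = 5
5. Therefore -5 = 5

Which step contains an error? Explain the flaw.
Step 4: This gives: t = 5

Step 4 incorrectly states that sqrt(t^2) = t. The correct identity is sqrt(t^2) = |t|. Since t = -5 < 0, we have sqrt(t^2) = |-5| = 5, not t = -5.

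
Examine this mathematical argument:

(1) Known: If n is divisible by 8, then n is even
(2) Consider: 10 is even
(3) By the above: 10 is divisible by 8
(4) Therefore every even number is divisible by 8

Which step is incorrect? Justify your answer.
Step 3: By the above: 10 is divisible by 8

Step 3 commits the fallacy of affirming the consequent. The known fact 'divisible by 8 → even' does NOT imply 'even → divisible by 8'. That would be the converse, which is false. For example, 10 is even but 10 ÷ 8 = 1.25, which is not an integer.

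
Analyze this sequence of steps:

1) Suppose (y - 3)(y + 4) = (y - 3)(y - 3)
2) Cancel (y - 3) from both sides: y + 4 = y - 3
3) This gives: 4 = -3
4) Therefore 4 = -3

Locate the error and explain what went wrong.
Step 2: Cancel (y - 3) from both sides: y + 4 = y - 3

Step 2 cancels (y - 3) from both sides. This is only valid if (y - 3) ≠ 0, i.e., y ≠ 3. When y = 3, both sides equal zero regardless of the other factors. The correct approach requires considering y = 3 as a separate case.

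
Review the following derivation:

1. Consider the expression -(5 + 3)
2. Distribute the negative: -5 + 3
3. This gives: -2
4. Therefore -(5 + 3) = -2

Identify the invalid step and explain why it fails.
Step 2: Distribute the negative: -5 + 3

Step 2 incorrectly distributes the negative sign. The correct distribution is -(5 + 3) = -5 - 3 = -8. The negative must be applied to both terms, not just the first. The error treats -(5 + 3) as -5 + 3, which equals -2 instead of -8.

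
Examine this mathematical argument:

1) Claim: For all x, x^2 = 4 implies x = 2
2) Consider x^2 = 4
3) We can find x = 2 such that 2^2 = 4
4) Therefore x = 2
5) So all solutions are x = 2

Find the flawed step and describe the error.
Step 4: Therefore x = 2

Step 4 incorrectly concludes that x = 2 is the only solution. The proof shows that x = 2 is A solution (existence), but does not show it is the ONLY solution (uniqueness). In fact, x = -2 is also a solution since (-2)^2 = 4. Finding one solution doesn't prove there are no others.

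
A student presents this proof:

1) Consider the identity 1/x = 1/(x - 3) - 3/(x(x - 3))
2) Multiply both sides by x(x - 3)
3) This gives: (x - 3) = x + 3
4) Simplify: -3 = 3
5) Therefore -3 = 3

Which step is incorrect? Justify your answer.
Step 3: This gives: (x - 3) = x + 3

Step 3 makes a sign error when clearing denominators. Multiplying -3/(x(x - 3)) by x(x - 3) gives -3, not +3. The correct result is (x - 3) = x - 3, which is trivially true, not (x - 3) = x + 3. (Step 1 is a valid identity: 1/(x - 3) - 3/(x(x - 3)) = (x - 3)/(x(x - 3)) = 1/x.)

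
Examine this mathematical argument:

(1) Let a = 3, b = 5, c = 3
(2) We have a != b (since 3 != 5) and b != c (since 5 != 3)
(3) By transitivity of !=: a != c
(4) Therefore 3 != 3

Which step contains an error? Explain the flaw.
Step 3: By transitivity of !=: a != c

Step 3 incorrectly applies transitivity to the '!=' relation. Transitivity states: if a R b and b R c, then a R c. However, '!=' is not transitive. Counterexample: 3 != 5 and 5 != 3, but 3 = 3 (both equal 3). Transitivity holds for relations like <, <=, =, but not for !=.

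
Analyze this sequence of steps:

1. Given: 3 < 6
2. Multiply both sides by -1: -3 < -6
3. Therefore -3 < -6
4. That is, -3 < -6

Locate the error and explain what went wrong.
Step 2: Multiply both sides by -1: -3 < -6

Step 2 multiplies both sides by -1 but fails to reverse the inequality sign. When multiplying (or dividing) an inequality by a negative number, the direction must be reversed. Since 3 < 6, we should get -3 > -6, i.e., -3 > -6.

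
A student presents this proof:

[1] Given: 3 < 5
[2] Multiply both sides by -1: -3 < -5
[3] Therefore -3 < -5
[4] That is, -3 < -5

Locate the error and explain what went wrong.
Step 2: Multiply both sides by -1: -3 < -5

Step 2 multiplies both sides by -1 but fails to reverse the inequality sign. When multiplying (or dividing) an inequality by a negative number, the direction must be reversed. Since 3 < 5, we should get -3 > -5, i.e., -3 > -5.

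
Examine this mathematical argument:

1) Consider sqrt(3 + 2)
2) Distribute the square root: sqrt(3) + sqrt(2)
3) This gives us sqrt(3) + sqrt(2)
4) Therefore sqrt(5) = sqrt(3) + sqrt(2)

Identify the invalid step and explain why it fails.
Step 2: Distribute the square root: sqrt(3) + sqrt(2)

Step 2 incorrectly 'distributes' the square root over addition. The square root function does not distribute: sqrt(a + b) ≠ sqrt(a) + sqrt(b). In fact, sqrt(3 + 2) = sqrt(5) ≈ 2.2361, while sqrt(3) + sqrt(2) ≈ 3.1463.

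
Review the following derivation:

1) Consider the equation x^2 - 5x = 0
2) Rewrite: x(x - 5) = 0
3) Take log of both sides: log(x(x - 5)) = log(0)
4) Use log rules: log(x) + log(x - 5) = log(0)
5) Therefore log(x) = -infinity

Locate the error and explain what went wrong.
Step 3: Take log of both sides: log(x(x - 5)) = log(0)

Step 3 takes the logarithm of both sides, resulting in log(0) on the right side. The logarithm is only defined for positive numbers; log(0) is undefined (approaches negative infinity). This operation is invalid.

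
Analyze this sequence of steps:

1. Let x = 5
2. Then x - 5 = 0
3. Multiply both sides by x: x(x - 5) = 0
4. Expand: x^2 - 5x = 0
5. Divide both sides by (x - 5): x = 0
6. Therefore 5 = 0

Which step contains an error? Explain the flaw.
Step 5: Divide both sides by (x - 5): x = 0

Step 5 divides both sides by (x - 5). However, since x = 5, we have (x - 5) = 0. Division by zero is undefined, making this step invalid.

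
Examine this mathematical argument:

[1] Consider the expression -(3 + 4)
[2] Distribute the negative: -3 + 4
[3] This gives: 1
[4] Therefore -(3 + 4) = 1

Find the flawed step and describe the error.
Step 2: Distribute the negative: -3 + 4

Step 2 incorrectly distributes the negative sign. The correct distribution is -(3 + 4) = -3 - 4 = -7. The negative must be applied to both terms, not just the first. The error treats -(3 + 4) as -3 + 4, which equals 1 instead of -7.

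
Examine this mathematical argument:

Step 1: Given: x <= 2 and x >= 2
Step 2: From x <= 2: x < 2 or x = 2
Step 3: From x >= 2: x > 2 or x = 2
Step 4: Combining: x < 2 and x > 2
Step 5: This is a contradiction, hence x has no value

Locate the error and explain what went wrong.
Step 4: Combining: x < 2 and x > 2

Step 4 incorrectly combines the conditions. From x <= 2 and x >= 2, the intersection is x = 2. The error treats the 'or' cases as 'and' requirements. The correct conclusion is that x = 2 is the unique solution, not that no solution exists.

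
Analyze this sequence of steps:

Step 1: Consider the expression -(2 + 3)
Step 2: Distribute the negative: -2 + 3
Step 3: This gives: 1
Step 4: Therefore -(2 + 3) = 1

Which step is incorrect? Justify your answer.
Step 2: Distribute the negative: -2 + 3

Step 2 incorrectly distributes the negative sign. The correct distribution is -(2 + 3) = -2 - 3 = -5. The negative must be applied to both terms, not just the first. The error treats -(2 + 3) as -2 + 3, which equals 1 instead of -5.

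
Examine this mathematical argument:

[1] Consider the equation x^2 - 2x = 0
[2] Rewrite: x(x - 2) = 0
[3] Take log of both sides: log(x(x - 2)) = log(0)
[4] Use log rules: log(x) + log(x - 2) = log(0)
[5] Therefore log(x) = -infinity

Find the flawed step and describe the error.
Step 3: Take log of both sides: log(x(x - 2)) = log(0)

Step 3 takes the logarithm of both sides, resulting in log(0) on the right side. The logarithm is only defined for positive numbers; log(0) is undefined (approaches negative infinity). This operation is invalid.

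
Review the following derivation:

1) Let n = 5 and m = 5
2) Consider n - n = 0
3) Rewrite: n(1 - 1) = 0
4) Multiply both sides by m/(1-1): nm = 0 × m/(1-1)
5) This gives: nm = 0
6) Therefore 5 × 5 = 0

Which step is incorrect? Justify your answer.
Step 4: Multiply both sides by m/(1-1): nm = 0 × m/(1-1)

Step 4 multiplies both sides by m/(1-1). However, 1-1 = 0, so this is multiplication by m/0, which is undefined. We cannot multiply by an undefined expression.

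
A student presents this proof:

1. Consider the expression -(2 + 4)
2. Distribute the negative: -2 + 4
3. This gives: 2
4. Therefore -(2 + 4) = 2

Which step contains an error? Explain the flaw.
Step 2: Distribute the negative: -2 + 4

Step 2 incorrectly distributes the negative sign. The correct distribution is -(2 + 4) = -2 - 4 = -6. The negative must be applied to both terms, not just the first. The error treats -(2 + 4) as -2 + 4, which equals 2 instead of -6.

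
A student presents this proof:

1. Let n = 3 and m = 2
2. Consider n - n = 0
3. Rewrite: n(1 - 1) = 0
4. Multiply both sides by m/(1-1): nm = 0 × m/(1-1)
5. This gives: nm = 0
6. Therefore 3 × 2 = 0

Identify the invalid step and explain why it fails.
Step 4: Multiply both sides by m/(1-1): nm = 0 × m/(1-1)

Step 4 multiplies both sides by m/(1-1). However, 1-1 = 0, so this is multiplication by m/0, which is undefined. We cannot multiply by an undefined expression.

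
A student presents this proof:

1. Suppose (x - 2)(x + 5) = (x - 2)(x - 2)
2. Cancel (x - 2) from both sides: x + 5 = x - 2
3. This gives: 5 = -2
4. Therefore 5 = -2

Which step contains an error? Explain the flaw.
Step 2: Cancel (x - 2) from both sides: x + 5 = x - 2

Step 2 cancels (x - 2) from both sides. This is only valid if (x - 2) ≠ 0, i.e., x ≠ 2. When x = 2, both sides equal zero regardless of the other factors. The correct approach requires considering x = 2 as a separate case.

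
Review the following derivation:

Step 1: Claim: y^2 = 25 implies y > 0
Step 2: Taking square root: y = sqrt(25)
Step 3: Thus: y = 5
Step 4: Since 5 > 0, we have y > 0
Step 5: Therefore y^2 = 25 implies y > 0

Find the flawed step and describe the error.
Step 2: Taking square root: y = sqrt(25)

Step 2 takes the square root and assumes the positive root only. The equation y^2 = 25 actually has two solutions: y = 5 and y = -5. The proof silently assumes y > 0 without justification, then uses this assumption to conclude y > 0, which is circular. The counterexample y = -5 shows the claim is false.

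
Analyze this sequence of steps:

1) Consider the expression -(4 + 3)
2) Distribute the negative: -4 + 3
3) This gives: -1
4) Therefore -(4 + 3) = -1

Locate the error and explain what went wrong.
Step 2: Distribute the negative: -4 + 3

Step 2 incorrectly distributes the negative sign. The correct distribution is -(4 + 3) = -4 - 3 = -7. The negative must be applied to both terms, not just the first. The error treats -(4 + 3) as -4 + 3, which equals -1 instead of -7.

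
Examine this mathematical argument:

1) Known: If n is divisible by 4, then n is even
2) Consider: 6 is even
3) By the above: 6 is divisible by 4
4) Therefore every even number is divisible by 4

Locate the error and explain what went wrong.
Step 3: By the above: 6 is divisible by 4

Step 3 commits the fallacy of affirming the consequent. The known fact 'divisible by 4 → even' does NOT imply 'even → divisible by 4'. That would be the converse, which is false. For example, 6 is even but 6 ÷ 4 = 1.50, which is not an integer.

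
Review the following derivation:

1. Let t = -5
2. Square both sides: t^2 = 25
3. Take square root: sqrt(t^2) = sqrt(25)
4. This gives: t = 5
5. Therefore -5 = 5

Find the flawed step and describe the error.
Step 4: This gives: t = 5

Step 4 incorrectly states that sqrt(t^2) = t. The correct identity is sqrt(t^2) = |t|. Since t = -5 < 0, we have sqrt(t^2) = |-5| = 5, not t = -5.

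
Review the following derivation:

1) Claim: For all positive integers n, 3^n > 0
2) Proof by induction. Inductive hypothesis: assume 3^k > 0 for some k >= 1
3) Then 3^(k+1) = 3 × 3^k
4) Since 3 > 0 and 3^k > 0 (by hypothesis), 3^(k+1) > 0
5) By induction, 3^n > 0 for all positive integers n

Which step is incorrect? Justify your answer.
Step 5: By induction, 3^n > 0 for all positive integers n

Step 5 concludes the proof by induction, but no base case was ever established. A valid induction proof requires: (1) a base case proving 3^1 > 0, and (2) an inductive step showing IF 3^k > 0 THEN 3^(k+1) > 0. Steps 2-4 correctly establish the inductive step, but without the base case the conclusion in step 5 does not follow.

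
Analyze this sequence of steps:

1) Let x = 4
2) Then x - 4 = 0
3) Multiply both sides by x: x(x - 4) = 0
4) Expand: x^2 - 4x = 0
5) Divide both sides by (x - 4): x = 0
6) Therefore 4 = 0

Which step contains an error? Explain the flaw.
Step 5: Divide both sides by (x - 4): x = 0

Step 5 divides both sides by (x - 4). However, since x = 4, we have (x - 4) = 0. Division by zero is undefined, making this step invalid.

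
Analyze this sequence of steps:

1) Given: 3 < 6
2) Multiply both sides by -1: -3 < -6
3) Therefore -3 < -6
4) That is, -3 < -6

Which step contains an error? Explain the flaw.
Step 2: Multiply both sides by -1: -3 < -6

Step 2 multiplies both sides by -1 but fails to reverse the inequality sign. When multiplying (or dividing) an inequality by a negative number, the direction must be reversed. Since 3 < 6, we should get -3 > -6, i.e., -3 > -6.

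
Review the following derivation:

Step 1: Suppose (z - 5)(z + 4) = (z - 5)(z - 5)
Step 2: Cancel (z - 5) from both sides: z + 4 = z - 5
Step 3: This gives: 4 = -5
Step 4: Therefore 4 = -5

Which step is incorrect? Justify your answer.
Step 2: Cancel (z - 5) from both sides: z + 4 = z - 5

Step 2 cancels (z - 5) from both sides. This is only valid if (z - 5) ≠ 0, i.e., z ≠ 5. When z = 5, both sides equal zero regardless of the other factors. The correct approach requires considering z = 5 as a separate case.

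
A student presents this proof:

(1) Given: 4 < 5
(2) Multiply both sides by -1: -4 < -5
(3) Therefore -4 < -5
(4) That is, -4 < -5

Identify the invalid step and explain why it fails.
Step 2: Multiply both sides by -1: -4 < -5

Step 2 multiplies both sides by -1 but fails to reverse the inequality sign. When multiplying (or dividing) an inequality by a negative number, the direction must be reversed. Since 4 < 5, we should get -4 > -5, i.e., -4 > -5.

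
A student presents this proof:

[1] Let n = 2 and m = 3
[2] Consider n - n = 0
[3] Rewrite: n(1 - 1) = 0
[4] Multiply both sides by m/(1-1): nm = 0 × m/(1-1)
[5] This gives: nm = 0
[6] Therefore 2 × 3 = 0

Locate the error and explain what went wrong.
Step 4: Multiply both sides by m/(1-1): nm = 0 × m/(1-1)

Step 4 multiplies both sides by m/(1-1). However, 1-1 = 0, so this is multiplication by m/0, which is undefined. We cannot multiply by an undefined expression.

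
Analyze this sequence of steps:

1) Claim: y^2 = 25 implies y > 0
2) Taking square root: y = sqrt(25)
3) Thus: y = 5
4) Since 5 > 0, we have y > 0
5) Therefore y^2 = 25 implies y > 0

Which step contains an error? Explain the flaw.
Step 2: Taking square root: y = sqrt(25)

Step 2 takes the square root and assumes the positive root only. The equation y^2 = 25 actually has two solutions: y = 5 and y = -5. The proof silently assumes y > 0 without justification, then uses this assumption to conclude y > 0, which is circular. The counterexample y = -5 shows the claim is false.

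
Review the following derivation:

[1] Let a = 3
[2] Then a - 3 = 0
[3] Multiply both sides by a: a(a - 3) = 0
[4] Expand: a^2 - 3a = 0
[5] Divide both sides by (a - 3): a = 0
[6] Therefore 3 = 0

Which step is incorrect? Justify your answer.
Step 5: Divide both sides by (a - 3): a = 0

Step 5 divides both sides by (a - 3). However, since a = 3, we have (a - 3) = 0. Division by zero is undefined, making this step invalid.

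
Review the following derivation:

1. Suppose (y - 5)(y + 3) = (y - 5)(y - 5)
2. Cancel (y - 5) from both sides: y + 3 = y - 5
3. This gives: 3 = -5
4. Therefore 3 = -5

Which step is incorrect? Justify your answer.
Step 2: Cancel (y - 5) from both sides: y + 3 = y - 5

Step 2 cancels (y - 5) from both sides. This is only valid if (y - 5) ≠ 0, i.e., y ≠ 5. When y = 5, both sides equal zero regardless of the other factors. The correct approach requires considering y = 5 as a separate case.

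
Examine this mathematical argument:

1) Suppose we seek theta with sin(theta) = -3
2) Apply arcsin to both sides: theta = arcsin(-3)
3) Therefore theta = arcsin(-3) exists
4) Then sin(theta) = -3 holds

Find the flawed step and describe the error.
Step 2: Apply arcsin to both sides: theta = arcsin(-3)

Step 2 applies arcsin to -3. However, arcsin(x) is only defined for x in [-1, 1] because sin(theta) can only produce values in that range. Since |-3| > 1, arcsin(-3) is undefined. There is no angle whose sine equals -3.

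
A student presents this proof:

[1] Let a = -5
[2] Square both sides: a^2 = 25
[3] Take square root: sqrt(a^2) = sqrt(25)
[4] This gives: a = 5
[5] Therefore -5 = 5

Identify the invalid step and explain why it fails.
Step 4: This gives: a = 5

Step 4 incorrectly states that sqrt(a^2) = a. The correct identity is sqrt(a^2) = |a|. Since a = -5 < 0, we have sqrt(a^2) = |-5| = 5, not a = -5.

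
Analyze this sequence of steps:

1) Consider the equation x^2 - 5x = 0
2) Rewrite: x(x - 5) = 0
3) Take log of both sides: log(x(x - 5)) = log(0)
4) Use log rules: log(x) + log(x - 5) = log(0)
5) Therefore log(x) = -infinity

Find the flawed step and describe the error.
Step 3: Take log of both sides: log(x(x - 5)) = log(0)

Step 3 takes the logarithm of both sides, resulting in log(0) on the right side. The logarithm is only defined for positive numbers; log(0) is undefined (approaches negative infinity). This operation is invalid.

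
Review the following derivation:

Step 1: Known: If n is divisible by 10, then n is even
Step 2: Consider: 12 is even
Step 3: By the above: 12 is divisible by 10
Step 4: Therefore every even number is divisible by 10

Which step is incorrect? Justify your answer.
Step 3: By the above: 12 is divisible by 10

Step 3 commits the fallacy of affirming the consequent. The known fact 'divisible by 10 → even' does NOT imply 'even → divisible by 10'. That would be the converse, which is false. For example, 12 is even but 12 ÷ 10 = 1.20, which is not an integer.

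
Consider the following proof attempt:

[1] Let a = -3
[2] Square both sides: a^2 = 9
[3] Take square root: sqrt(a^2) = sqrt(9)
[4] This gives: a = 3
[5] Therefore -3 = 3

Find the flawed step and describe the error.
Step 4: This gives: a = 3

Step 4 incorrectly states that sqrt(a^2) = a. The correct identity is sqrt(a^2) = |a|. Since a = -3 < 0, we have sqrt(a^2) = |-3| = 3, not a = -3.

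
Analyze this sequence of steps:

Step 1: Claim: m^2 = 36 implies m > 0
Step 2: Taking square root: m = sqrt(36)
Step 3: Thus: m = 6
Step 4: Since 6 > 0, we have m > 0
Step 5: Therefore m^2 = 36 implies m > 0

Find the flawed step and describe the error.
Step 2: Taking square root: m = sqrt(36)

Step 2 takes the square root and assumes the positive root only. The equation m^2 = 36 actually has two solutions: m = 6 and m = -6. The proof silently assumes m > 0 without justification, then uses this assumption to conclude m > 0, which is circular. The counterexample m = -6 shows the claim is false.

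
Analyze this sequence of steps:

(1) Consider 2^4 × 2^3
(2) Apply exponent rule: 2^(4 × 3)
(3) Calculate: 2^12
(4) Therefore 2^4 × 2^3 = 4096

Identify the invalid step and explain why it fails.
Step 2: Apply exponent rule: 2^(4 × 3)

Step 2 incorrectly states that a^b × a^c = a^(b×c). The correct rule is a^b × a^c = a^(b+c). The actual value is 2^4 × 2^3 = 2^7 = 128, not 2^12 = 4096.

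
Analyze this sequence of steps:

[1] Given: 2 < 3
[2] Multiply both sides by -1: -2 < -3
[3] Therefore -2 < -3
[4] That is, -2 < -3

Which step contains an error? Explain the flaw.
Step 2: Multiply both sides by -1: -2 < -3

Step 2 multiplies both sides by -1 but fails to reverse the inequality sign. When multiplying (or dividing) an inequality by a negative number, the direction must be reversed. Since 2 < 3, we should get -2 > -3, i.e., -2 > -3.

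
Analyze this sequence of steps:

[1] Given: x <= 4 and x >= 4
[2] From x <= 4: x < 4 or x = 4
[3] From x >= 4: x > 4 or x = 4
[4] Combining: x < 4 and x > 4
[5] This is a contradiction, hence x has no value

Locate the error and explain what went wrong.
Step 4: Combining: x < 4 and x > 4

Step 4 incorrectly combines the conditions. From x <= 4 and x >= 4, the intersection is x = 4. The error treats the 'or' cases as 'and' requirements. The correct conclusion is that x = 4 is the unique solution, not that no solution exists.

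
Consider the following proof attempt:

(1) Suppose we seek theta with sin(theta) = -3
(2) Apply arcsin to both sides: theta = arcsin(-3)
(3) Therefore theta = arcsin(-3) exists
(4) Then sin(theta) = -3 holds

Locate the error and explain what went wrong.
Step 2: Apply arcsin to both sides: theta = arcsin(-3)

Step 2 applies arcsin to -3. However, arcsin(x) is only defined for x in [-1, 1] because sin(theta) can only produce values in that range. Since |-3| > 1, arcsin(-3) is undefined. There is no angle whose sine equals -3.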